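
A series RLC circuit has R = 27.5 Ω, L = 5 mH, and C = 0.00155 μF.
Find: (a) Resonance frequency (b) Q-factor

Step 1 — Resonance condition Im(Z)=0 gives ω₀ = 1/√(LC).
Step 2 — ω₀ = 1/√(0.005·1.55e-09) = 3.592e+05 rad/s.
Step 3 — f₀ = ω₀/(2π) = 5.717e+04 Hz.
Step 4 — Series Q: Q = ω₀L/R = 3.592e+05·0.005/27.5 = 65.31.

(a) f₀ = 5.717e+04 Hz  (b) Q = 65.31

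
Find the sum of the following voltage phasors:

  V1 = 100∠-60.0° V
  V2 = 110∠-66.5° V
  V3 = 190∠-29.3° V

Step 1 — Convert each phasor to rectangular form:
  V1 = 100·(cos(-60.0°) + j·sin(-60.0°)) = 50 - j86.6 V
  V2 = 110·(cos(-66.5°) + j·sin(-66.5°)) = 43.86 - j100.9 V
  V3 = 190·(cos(-29.3°) + j·sin(-29.3°)) = 165.7 - j92.98 V
Step 2 — Sum components: V_total = 259.6 - j280.5 V.
Step 3 — Convert to polar: |V_total| = 382.1 V, ∠V_total = -47.2°.

V_total = 382.1∠-47.2° V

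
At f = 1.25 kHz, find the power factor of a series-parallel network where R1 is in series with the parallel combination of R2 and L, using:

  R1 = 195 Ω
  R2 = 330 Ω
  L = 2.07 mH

Step 1 — Angular frequency: ω = 2π·f = 2π·1250 = 7854 rad/s.
Step 2 — Component impedances:
  R1: Z = R = 195 Ω
  R2: Z = R = 330 Ω
  L: Z = jωL = j·7854·0.00207 = 0 + j16.26 Ω
Step 3 — Parallel branch: R2 || L = 1/(1/R2 + 1/L) = 0.799 + j16.22 Ω.
Step 4 — Series with R1: Z_total = R1 + (R2 || L) = 195.8 + j16.22 Ω = 196.5∠4.7° Ω.
Step 5 — Power factor: PF = cos(φ) = Re(Z)/|Z| = 195.8/196.47 = 0.9966.
Step 6 — Type: Im(Z) = 16.22 ⇒ lagging (phase φ = 4.7°).

PF = 0.9966 (lagging, φ = 4.7°)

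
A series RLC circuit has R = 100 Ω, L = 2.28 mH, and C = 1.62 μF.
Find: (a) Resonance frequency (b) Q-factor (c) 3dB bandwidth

Step 1 — Resonance: ω₀ = 1/√(LC) = 1/√(0.00228·1.62e-06) = 1.645e+04 rad/s.
Step 2 — f₀ = ω₀/(2π) = 2619 Hz.
Step 3 — Series Q: Q = ω₀L/R = 1.645e+04·0.00228/100 = 0.3752.
Step 4 — Bandwidth: Δω = ω₀/Q = 4.386e+04 rad/s; BW = Δω/(2π) = 6980 Hz.

(a) f₀ = 2619 Hz  (b) Q = 0.3752  (c) BW = 6980 Hz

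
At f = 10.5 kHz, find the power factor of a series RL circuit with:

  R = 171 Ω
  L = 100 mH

Step 1 — Angular frequency: ω = 2π·f = 2π·1.05e+04 = 6.597e+04 rad/s.
Step 2 — Component impedances:
  R: Z = R = 171 Ω
  L: Z = jωL = j·6.597e+04·0.1 = 0 + j6597 Ω
Step 3 — Series combination: Z_total = R + L = 171 + j6597 Ω = 6600∠88.5° Ω.
Step 4 — Power factor: PF = cos(φ) = Re(Z)/|Z| = 171/6600 = 0.02591.
Step 5 — Type: Im(Z) = 6597 ⇒ lagging (phase φ = 88.5°).

PF = 0.02591 (lagging, φ = 88.5°)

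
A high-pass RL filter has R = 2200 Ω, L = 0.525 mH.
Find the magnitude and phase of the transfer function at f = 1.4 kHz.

Step 1 — Angular frequency: ω = 2π·1400 = 8796 rad/s.
Step 2 — Transfer function: H(jω) = jωL/(R + jωL).
Step 3 — Numerator jωL = j·4.618; denominator R + jωL = 2200 + j4.618.
Step 4 — H = 4.406e-06 + j0.002099.
Step 5 — Magnitude: |H| = 0.002099 (-53.6 dB); phase: φ = 89.9°.

|H| = 0.002099 (-53.6 dB), φ = 89.9°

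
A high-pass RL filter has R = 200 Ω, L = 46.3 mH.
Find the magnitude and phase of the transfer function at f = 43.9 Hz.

Step 1 — Angular frequency: ω = 2π·43.9 = 275.8 rad/s.
Step 2 — Transfer function: H(jω) = jωL/(R + jωL).
Step 3 — Numerator jωL = j·12.77; denominator R + jωL = 200 + j12.77.
Step 4 — H = 0.004061 + j0.0636.
Step 5 — Magnitude: |H| = 0.06373 (-23.9 dB); phase: φ = 86.3°.

|H| = 0.06373 (-23.9 dB), φ = 86.3°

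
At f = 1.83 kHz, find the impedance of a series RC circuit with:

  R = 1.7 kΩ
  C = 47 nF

Step 1 — Angular frequency: ω = 2π·f = 2π·1830 = 1.15e+04 rad/s.
Step 2 — Component impedances:
  R: Z = R = 1700 Ω
  C: Z = 1/(jωC) = -j/(ω·C) = 0 - j1850 Ω
Step 3 — Series combination: Z_total = R + C = 1700 - j1850 Ω = 2513∠-47.4° Ω.

Z = 1700 - j1850 Ω = 2513∠-47.4° Ω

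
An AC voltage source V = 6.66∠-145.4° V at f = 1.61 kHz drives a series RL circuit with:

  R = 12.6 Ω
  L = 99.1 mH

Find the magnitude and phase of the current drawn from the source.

Step 1 — Angular frequency: ω = 2π·f = 2π·1610 = 1.012e+04 rad/s.
Step 2 — Component impedances:
  R: Z = R = 12.6 Ω
  L: Z = jωL = j·1.012e+04·0.0991 = 0 + j1002 Ω
Step 3 — Series combination: Z_total = R + L = 12.6 + j1002 Ω = 1003∠89.3° Ω.
Step 4 — Source phasor: V = 6.66∠-145.4° V = -5.482 - j3.782 V.
Step 5 — Ohm's law: I = V / Z_total = (-5.482 - j3.782) / (12.6 + j1002) = -0.003841 + j0.00542 A.
Step 6 — Convert to polar: |I| = 0.006643 A, ∠I = 125.3°.

I = 0.006643∠125.3° A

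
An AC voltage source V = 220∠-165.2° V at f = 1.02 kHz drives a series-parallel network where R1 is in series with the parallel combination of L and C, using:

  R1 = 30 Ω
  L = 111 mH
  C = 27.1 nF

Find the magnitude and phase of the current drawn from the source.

Step 1 — Angular frequency: ω = 2π·f = 2π·1020 = 6409 rad/s.
Step 2 — Component impedances:
  R1: Z = R = 30 Ω
  L: Z = jωL = j·6409·0.111 = 0 + j711.4 Ω
  C: Z = 1/(jωC) = -j/(ω·C) = 0 - j5758 Ω
Step 3 — Parallel branch: L || C = 1/(1/L + 1/C) = 0 + j811.7 Ω.
Step 4 — Series with R1: Z_total = R1 + (L || C) = 30 + j811.7 Ω = 812.2∠87.9° Ω.
Step 5 — Source phasor: V = 220∠-165.2° V = -212.7 - j56.2 V.
Step 6 — Ohm's law: I = V / Z_total = (-212.7 - j56.2) / (30 + j811.7) = -0.07882 + j0.2591 A.
Step 7 — Convert to polar: |I| = 0.2709 A, ∠I = 106.9°.

I = 0.2709∠106.9° A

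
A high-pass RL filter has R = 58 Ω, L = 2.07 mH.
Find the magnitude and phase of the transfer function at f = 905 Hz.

Step 1 — Angular frequency: ω = 2π·905 = 5686 rad/s.
Step 2 — Transfer function: H(jω) = jωL/(R + jωL).
Step 3 — Numerator jωL = j·11.77; denominator R + jωL = 58 + j11.77.
Step 4 — H = 0.03956 + j0.1949.
Step 5 — Magnitude: |H| = 0.1989 (-14.0 dB); phase: φ = 78.5°.

|H| = 0.1989 (-14.0 dB), φ = 78.5°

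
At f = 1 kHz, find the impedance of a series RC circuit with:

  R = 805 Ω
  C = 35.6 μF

Step 1 — Angular frequency: ω = 2π·f = 2π·1000 = 6283 rad/s.
Step 2 — Component impedances:
  R: Z = R = 805 Ω
  C: Z = 1/(jωC) = -j/(ω·C) = 0 - j4.471 Ω
Step 3 — Series combination: Z_total = R + C = 805 - j4.471 Ω = 805∠-0.3° Ω.

Z = 805 - j4.471 Ω = 805∠-0.3° Ω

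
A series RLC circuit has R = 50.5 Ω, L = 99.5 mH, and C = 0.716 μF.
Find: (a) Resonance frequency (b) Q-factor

Step 1 — Resonance condition Im(Z)=0 gives ω₀ = 1/√(LC).
Step 2 — ω₀ = 1/√(0.0995·7.16e-07) = 3747 rad/s.
Step 3 — f₀ = ω₀/(2π) = 596.3 Hz.
Step 4 — Series Q: Q = ω₀L/R = 3747·0.0995/50.5 = 7.382.

(a) f₀ = 596.3 Hz  (b) Q = 7.382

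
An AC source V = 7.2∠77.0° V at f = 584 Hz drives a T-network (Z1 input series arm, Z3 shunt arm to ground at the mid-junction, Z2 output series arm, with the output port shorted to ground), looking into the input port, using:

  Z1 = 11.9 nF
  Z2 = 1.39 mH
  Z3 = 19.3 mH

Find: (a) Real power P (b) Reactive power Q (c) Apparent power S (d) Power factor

Step 1 — Angular frequency: ω = 2π·f = 2π·584 = 3669 rad/s.
Step 2 — Component impedances:
  Z1: Z = 1/(jωC) = -j/(ω·C) = 0 - j2.29e+04 Ω
  Z2: Z = jωL = j·3669·0.00139 = 0 + j5.1 Ω
  Z3: Z = jωL = j·3669·0.0193 = 0 + j70.82 Ω
Step 3 — With the output port shorted to ground, the output series arm Z2 runs from the junction to ground; the shunt arm Z3 also runs from the junction to ground. They appear in parallel: Z3 || Z2 = 0 + j4.758 Ω.
Step 4 — Series with input arm Z1: Z_in = Z1 + (Z3 || Z2) = 0 - j2.29e+04 Ω = 2.29e+04∠-90.0° Ω.
Step 5 — Source phasor: V = 7.2∠77.0° V = 1.62 + j7.015 V.
Step 6 — Current: I = V / Z = -0.0003064 + j7.074e-05 A = 0.0003145∠167.0° A.
Step 7 — Complex power: S = V·I* = 0 - j0.002264 VA.
Step 8 — Real power: P = Re(S) = 0 W.
Step 9 — Reactive power: Q = Im(S) = -0.002264 VAR.
Step 10 — Apparent power: |S| = 0.002264 VA.
Step 11 — Power factor: PF = P/|S| = 0 (leading).

(a) P = 0 W  (b) Q = -0.002264 VAR  (c) S = 0.002264 VA  (d) PF = 0 (leading)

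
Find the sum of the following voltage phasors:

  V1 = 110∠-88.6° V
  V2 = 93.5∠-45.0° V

Step 1 — Convert each phasor to rectangular form:
  V1 = 110·(cos(-88.6°) + j·sin(-88.6°)) = 2.688 - j110 V
  V2 = 93.5·(cos(-45.0°) + j·sin(-45.0°)) = 66.11 - j66.11 V
Step 2 — Sum components: V_total = 68.8 - j176.1 V.
Step 3 — Convert to polar: |V_total| = 189 V, ∠V_total = -68.7°.

V_total = 189∠-68.7° V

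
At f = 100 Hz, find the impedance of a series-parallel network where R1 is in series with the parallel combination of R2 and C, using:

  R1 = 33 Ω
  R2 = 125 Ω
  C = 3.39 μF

Step 1 — Angular frequency: ω = 2π·f = 2π·100 = 628.3 rad/s.
Step 2 — Component impedances:
  R1: Z = R = 33 Ω
  R2: Z = R = 125 Ω
  C: Z = 1/(jωC) = -j/(ω·C) = 0 - j469.5 Ω
Step 3 — Parallel branch: R2 || C = 1/(1/R2 + 1/C) = 116.7 - j31.08 Ω.
Step 4 — Series with R1: Z_total = R1 + (R2 || C) = 149.7 - j31.08 Ω = 152.9∠-11.7° Ω.

Z = 149.7 - j31.08 Ω = 152.9∠-11.7° Ω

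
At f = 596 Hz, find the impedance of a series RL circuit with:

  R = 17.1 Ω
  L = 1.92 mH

Step 1 — Angular frequency: ω = 2π·f = 2π·596 = 3745 rad/s.
Step 2 — Component impedances:
  R: Z = R = 17.1 Ω
  L: Z = jωL = j·3745·0.00192 = 0 + j7.19 Ω
Step 3 — Series combination: Z_total = R + L = 17.1 + j7.19 Ω = 18.55∠22.8° Ω.

Z = 17.1 + j7.19 Ω = 18.55∠22.8° Ω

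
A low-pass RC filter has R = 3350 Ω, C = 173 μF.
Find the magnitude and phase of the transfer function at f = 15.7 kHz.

Step 1 — Angular frequency: ω = 2π·1.57e+04 = 9.865e+04 rad/s.
Step 2 — Transfer function: H(jω) = 1/(1 + jωRC).
Step 3 — Denominator: 1 + jωRC = 1 + j·9.865e+04·3350·0.000173 = 1 + j5.717e+04.
Step 4 — H = 3.06e-10 - j1.749e-05.
Step 5 — Magnitude: |H| = 1.749e-05 (-95.1 dB); phase: φ = -90.0°.

|H| = 1.749e-05 (-95.1 dB), φ = -90.0°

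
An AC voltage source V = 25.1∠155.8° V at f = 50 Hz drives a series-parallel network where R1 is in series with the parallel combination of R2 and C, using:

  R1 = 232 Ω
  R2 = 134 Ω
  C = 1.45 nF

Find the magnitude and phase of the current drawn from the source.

Step 1 — Angular frequency: ω = 2π·f = 2π·50 = 314.2 rad/s.
Step 2 — Component impedances:
  R1: Z = R = 232 Ω
  R2: Z = R = 134 Ω
  C: Z = 1/(jωC) = -j/(ω·C) = 0 - j2.195e+06 Ω
Step 3 — Parallel branch: R2 || C = 1/(1/R2 + 1/C) = 134 - j0.00818 Ω.
Step 4 — Series with R1: Z_total = R1 + (R2 || C) = 366 - j0.00818 Ω = 366∠-0.0° Ω.
Step 5 — Source phasor: V = 25.1∠155.8° V = -22.89 + j10.29 V.
Step 6 — Ohm's law: I = V / Z_total = (-22.89 + j10.29) / (366 - j0.00818) = -0.06255 + j0.02811 A.
Step 7 — Convert to polar: |I| = 0.06858 A, ∠I = 155.8°.

I = 0.06858∠155.8° A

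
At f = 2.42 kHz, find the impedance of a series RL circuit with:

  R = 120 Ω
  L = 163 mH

Step 1 — Angular frequency: ω = 2π·f = 2π·2420 = 1.521e+04 rad/s.
Step 2 — Component impedances:
  R: Z = R = 120 Ω
  L: Z = jωL = j·1.521e+04·0.163 = 0 + j2478 Ω
Step 3 — Series combination: Z_total = R + L = 120 + j2478 Ω = 2481∠87.2° Ω.

Z = 120 + j2478 Ω = 2481∠87.2° Ω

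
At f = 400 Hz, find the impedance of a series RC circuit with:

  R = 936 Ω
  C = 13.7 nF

Step 1 — Angular frequency: ω = 2π·f = 2π·400 = 2513 rad/s.
Step 2 — Component impedances:
  R: Z = R = 936 Ω
  C: Z = 1/(jωC) = -j/(ω·C) = 0 - j2.904e+04 Ω
Step 3 — Series combination: Z_total = R + C = 936 - j2.904e+04 Ω = 2.906e+04∠-88.2° Ω.

Z = 936 - j2.904e+04 Ω = 2.906e+04∠-88.2° Ω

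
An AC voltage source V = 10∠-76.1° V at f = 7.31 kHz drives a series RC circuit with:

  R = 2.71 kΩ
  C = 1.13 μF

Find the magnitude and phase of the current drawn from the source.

Step 1 — Angular frequency: ω = 2π·f = 2π·7310 = 4.593e+04 rad/s.
Step 2 — Component impedances:
  R: Z = R = 2710 Ω
  C: Z = 1/(jωC) = -j/(ω·C) = 0 - j19.27 Ω
Step 3 — Series combination: Z_total = R + C = 2710 - j19.27 Ω = 2710∠-0.4° Ω.
Step 4 — Source phasor: V = 10∠-76.1° V = 2.402 - j9.707 V.
Step 5 — Ohm's law: I = V / Z_total = (2.402 - j9.707) / (2710 - j19.27) = 0.0009119 - j0.003575 A.
Step 6 — Convert to polar: |I| = 0.00369 A, ∠I = -75.7°.

I = 0.00369∠-75.7° A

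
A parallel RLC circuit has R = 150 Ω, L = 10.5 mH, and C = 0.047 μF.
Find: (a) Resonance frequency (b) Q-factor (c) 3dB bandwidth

Step 1 — Resonance: ω₀ = 1/√(LC) = 1/√(0.0105·4.7e-08) = 4.501e+04 rad/s.
Step 2 — f₀ = ω₀/(2π) = 7164 Hz.
Step 3 — Parallel Q: Q = R/(ω₀L) = 150/(4.501e+04·0.0105) = 0.3174.
Step 4 — Bandwidth: Δω = ω₀/Q = 1.418e+05 rad/s; BW = Δω/(2π) = 2.258e+04 Hz.

(a) f₀ = 7164 Hz  (b) Q = 0.3174  (c) BW = 2.258e+04 Hz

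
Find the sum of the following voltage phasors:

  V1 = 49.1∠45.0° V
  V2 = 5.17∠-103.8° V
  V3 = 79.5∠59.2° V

Step 1 — Convert each phasor to rectangular form:
  V1 = 49.1·(cos(45.0°) + j·sin(45.0°)) = 34.72 + j34.72 V
  V2 = 5.17·(cos(-103.8°) + j·sin(-103.8°)) = -1.233 - j5.021 V
  V3 = 79.5·(cos(59.2°) + j·sin(59.2°)) = 40.71 + j68.29 V
Step 2 — Sum components: V_total = 74.19 + j97.99 V.
Step 3 — Convert to polar: |V_total| = 122.9 V, ∠V_total = 52.9°.

V_total = 122.9∠52.9° V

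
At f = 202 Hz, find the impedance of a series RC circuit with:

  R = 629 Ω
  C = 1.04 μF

Step 1 — Angular frequency: ω = 2π·f = 2π·202 = 1269 rad/s.
Step 2 — Component impedances:
  R: Z = R = 629 Ω
  C: Z = 1/(jωC) = -j/(ω·C) = 0 - j757.6 Ω
Step 3 — Series combination: Z_total = R + C = 629 - j757.6 Ω = 984.7∠-50.3° Ω.

Z = 629 - j757.6 Ω = 984.7∠-50.3° Ω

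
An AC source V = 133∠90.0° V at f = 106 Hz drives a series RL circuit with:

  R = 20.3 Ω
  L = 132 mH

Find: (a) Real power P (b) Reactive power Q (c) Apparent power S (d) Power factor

Step 1 — Angular frequency: ω = 2π·f = 2π·106 = 666 rad/s.
Step 2 — Component impedances:
  R: Z = R = 20.3 Ω
  L: Z = jωL = j·666·0.132 = 0 + j87.91 Ω
Step 3 — Series combination: Z_total = R + L = 20.3 + j87.91 Ω = 90.23∠77.0° Ω.
Step 4 — Source phasor: V = 133∠90.0° V = 0 + j133 V.
Step 5 — Current: I = V / Z = 1.436 + j0.3316 A = 1.474∠13.0° A.
Step 6 — Complex power: S = V·I* = 44.11 + j191 VA.
Step 7 — Real power: P = Re(S) = 44.11 W.
Step 8 — Reactive power: Q = Im(S) = 191 VAR.
Step 9 — Apparent power: |S| = 196 VA.
Step 10 — Power factor: PF = P/|S| = 0.225 (lagging).

(a) P = 44.11 W  (b) Q = 191 VAR  (c) S = 196 VA  (d) PF = 0.225 (lagging)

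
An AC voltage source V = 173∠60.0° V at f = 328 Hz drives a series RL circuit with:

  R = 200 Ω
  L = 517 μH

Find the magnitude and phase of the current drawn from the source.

Step 1 — Angular frequency: ω = 2π·f = 2π·328 = 2061 rad/s.
Step 2 — Component impedances:
  R: Z = R = 200 Ω
  L: Z = jωL = j·2061·0.000517 = 0 + j1.065 Ω
Step 3 — Series combination: Z_total = R + L = 200 + j1.065 Ω = 200∠0.3° Ω.
Step 4 — Source phasor: V = 173∠60.0° V = 86.5 + j149.8 V.
Step 5 — Ohm's law: I = V / Z_total = (86.5 + j149.8) / (200 + j1.065) = 0.4365 + j0.7468 A.
Step 6 — Convert to polar: |I| = 0.865 A, ∠I = 59.7°.

I = 0.865∠59.7° A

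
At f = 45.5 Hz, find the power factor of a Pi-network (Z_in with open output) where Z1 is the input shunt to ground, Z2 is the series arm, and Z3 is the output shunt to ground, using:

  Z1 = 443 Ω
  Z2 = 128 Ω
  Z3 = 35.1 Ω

Step 1 — Angular frequency: ω = 2π·f = 2π·45.5 = 285.9 rad/s.
Step 2 — Component impedances:
  Z1: Z = R = 443 Ω
  Z2: Z = R = 128 Ω
  Z3: Z = R = 35.1 Ω
Step 3 — With open output, the series arm Z2 and the output shunt Z3 appear in series to ground: Z2 + Z3 = 163.1 Ω.
Step 4 — Parallel with input shunt Z1: Z_in = Z1 || (Z2 + Z3) = 119.2 Ω = 119.2∠0.0° Ω.
Step 5 — Power factor: PF = cos(φ) = Re(Z)/|Z| = 119.2/119.2 = 1.
Step 6 — Type: Im(Z) = 0 ⇒ unity (phase φ = 0.0°).

PF = 1 (unity, φ = 0.0°)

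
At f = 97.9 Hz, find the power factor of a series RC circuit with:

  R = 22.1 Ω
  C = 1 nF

Step 1 — Angular frequency: ω = 2π·f = 2π·97.9 = 615.1 rad/s.
Step 2 — Component impedances:
  R: Z = R = 22.1 Ω
  C: Z = 1/(jωC) = -j/(ω·C) = 0 - j1.626e+06 Ω
Step 3 — Series combination: Z_total = R + C = 22.1 - j1.626e+06 Ω = 1.626e+06∠-90.0° Ω.
Step 4 — Power factor: PF = cos(φ) = Re(Z)/|Z| = 22.1/1.626e+06 = 1.359e-05.
Step 5 — Type: Im(Z) = -1.626e+06 ⇒ leading (phase φ = -90.0°).

PF = 1.359e-05 (leading, φ = -90.0°)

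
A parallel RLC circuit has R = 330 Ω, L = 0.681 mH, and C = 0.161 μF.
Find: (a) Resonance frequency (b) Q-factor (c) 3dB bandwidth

Step 1 — Resonance: ω₀ = 1/√(LC) = 1/√(0.000681·1.61e-07) = 9.55e+04 rad/s.
Step 2 — f₀ = ω₀/(2π) = 1.52e+04 Hz.
Step 3 — Parallel Q: Q = R/(ω₀L) = 330/(9.55e+04·0.000681) = 5.074.
Step 4 — Bandwidth: Δω = ω₀/Q = 1.882e+04 rad/s; BW = Δω/(2π) = 2996 Hz.

(a) f₀ = 1.52e+04 Hz  (b) Q = 5.074  (c) BW = 2996 Hz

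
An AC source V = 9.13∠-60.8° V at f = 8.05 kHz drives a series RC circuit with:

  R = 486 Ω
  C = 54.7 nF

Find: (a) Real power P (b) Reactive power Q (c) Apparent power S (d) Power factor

Step 1 — Angular frequency: ω = 2π·f = 2π·8050 = 5.058e+04 rad/s.
Step 2 — Component impedances:
  R: Z = R = 486 Ω
  C: Z = 1/(jωC) = -j/(ω·C) = 0 - j361.4 Ω
Step 3 — Series combination: Z_total = R + C = 486 - j361.4 Ω = 605.7∠-36.6° Ω.
Step 4 — Source phasor: V = 9.13∠-60.8° V = 4.454 - j7.97 V.
Step 5 — Current: I = V / Z = 0.01375 - j0.00617 A = 0.01507∠-24.2° A.
Step 6 — Complex power: S = V·I* = 0.1104 - j0.08213 VA.
Step 7 — Real power: P = Re(S) = 0.1104 W.
Step 8 — Reactive power: Q = Im(S) = -0.08213 VAR.
Step 9 — Apparent power: |S| = 0.1376 VA.
Step 10 — Power factor: PF = P/|S| = 0.8024 (leading).

(a) P = 0.1104 W  (b) Q = -0.08213 VAR  (c) S = 0.1376 VA  (d) PF = 0.8024 (leading)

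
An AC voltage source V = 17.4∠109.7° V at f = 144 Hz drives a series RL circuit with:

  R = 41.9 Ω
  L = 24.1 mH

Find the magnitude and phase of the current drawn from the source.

Step 1 — Angular frequency: ω = 2π·f = 2π·144 = 904.8 rad/s.
Step 2 — Component impedances:
  R: Z = R = 41.9 Ω
  L: Z = jωL = j·904.8·0.0241 = 0 + j21.81 Ω
Step 3 — Series combination: Z_total = R + L = 41.9 + j21.81 Ω = 47.23∠27.5° Ω.
Step 4 — Source phasor: V = 17.4∠109.7° V = -5.865 + j16.38 V.
Step 5 — Ohm's law: I = V / Z_total = (-5.865 + j16.38) / (41.9 + j21.81) = 0.04995 + j0.365 A.
Step 6 — Convert to polar: |I| = 0.3684 A, ∠I = 82.2°.

I = 0.3684∠82.2° A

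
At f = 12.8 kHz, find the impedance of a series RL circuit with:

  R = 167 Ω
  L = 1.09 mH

Step 1 — Angular frequency: ω = 2π·f = 2π·1.28e+04 = 8.042e+04 rad/s.
Step 2 — Component impedances:
  R: Z = R = 167 Ω
  L: Z = jωL = j·8.042e+04·0.00109 = 0 + j87.66 Ω
Step 3 — Series combination: Z_total = R + L = 167 + j87.66 Ω = 188.6∠27.7° Ω.

Z = 167 + j87.66 Ω = 188.6∠27.7° Ω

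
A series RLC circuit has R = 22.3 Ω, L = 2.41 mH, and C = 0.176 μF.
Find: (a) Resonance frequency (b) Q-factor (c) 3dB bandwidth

Step 1 — Resonance condition Im(Z)=0 gives ω₀ = 1/√(LC).
Step 2 — ω₀ = 1/√(0.00241·1.76e-07) = 4.856e+04 rad/s.
Step 3 — f₀ = ω₀/(2π) = 7728 Hz.
Step 4 — Series Q: Q = ω₀L/R = 4.856e+04·0.00241/22.3 = 5.247.
Step 5 — 3dB bandwidth: Δω = ω₀/Q = 9253 rad/s; BW = Δω/(2π) = 1473 Hz.

(a) f₀ = 7728 Hz  (b) Q = 5.247  (c) BW = 1473 Hz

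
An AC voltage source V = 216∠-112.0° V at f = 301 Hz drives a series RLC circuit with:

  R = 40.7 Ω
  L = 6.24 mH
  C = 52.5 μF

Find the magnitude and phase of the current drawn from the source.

Step 1 — Angular frequency: ω = 2π·f = 2π·301 = 1891 rad/s.
Step 2 — Component impedances:
  R: Z = R = 40.7 Ω
  L: Z = jωL = j·1891·0.00624 = 0 + j11.8 Ω
  C: Z = 1/(jωC) = -j/(ω·C) = 0 - j10.07 Ω
Step 3 — Series combination: Z_total = R + L + C = 40.7 + j1.73 Ω = 40.74∠2.4° Ω.
Step 4 — Source phasor: V = 216∠-112.0° V = -80.92 - j200.3 V.
Step 5 — Ohm's law: I = V / Z_total = (-80.92 - j200.3) / (40.7 + j1.73) = -2.193 - j4.827 A.
Step 6 — Convert to polar: |I| = 5.302 A, ∠I = -114.4°.

I = 5.302∠-114.4° A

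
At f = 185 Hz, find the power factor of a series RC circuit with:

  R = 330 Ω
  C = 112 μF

Step 1 — Angular frequency: ω = 2π·f = 2π·185 = 1162 rad/s.
Step 2 — Component impedances:
  R: Z = R = 330 Ω
  C: Z = 1/(jωC) = -j/(ω·C) = 0 - j7.681 Ω
Step 3 — Series combination: Z_total = R + C = 330 - j7.681 Ω = 330.1∠-1.3° Ω.
Step 4 — Power factor: PF = cos(φ) = Re(Z)/|Z| = 330/330.1 = 0.9997.
Step 5 — Type: Im(Z) = -7.681 ⇒ leading (phase φ = -1.3°).

PF = 0.9997 (leading, φ = -1.3°)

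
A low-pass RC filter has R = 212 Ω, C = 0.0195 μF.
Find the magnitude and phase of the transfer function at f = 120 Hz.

Step 1 — Angular frequency: ω = 2π·120 = 754 rad/s.
Step 2 — Transfer function: H(jω) = 1/(1 + jωRC).
Step 3 — Denominator: 1 + jωRC = 1 + j·754·212·1.95e-08 = 1 + j0.003117.
Step 4 — H = 1 - j0.003117.
Step 5 — Magnitude: |H| = 1 (-0.0 dB); phase: φ = -0.2°.

|H| = 1 (-0.0 dB), φ = -0.2°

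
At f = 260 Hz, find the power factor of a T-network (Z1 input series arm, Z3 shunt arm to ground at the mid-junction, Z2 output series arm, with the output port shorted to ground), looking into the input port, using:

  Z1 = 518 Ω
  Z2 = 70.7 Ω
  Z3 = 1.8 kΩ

Step 1 — Angular frequency: ω = 2π·f = 2π·260 = 1634 rad/s.
Step 2 — Component impedances:
  Z1: Z = R = 518 Ω
  Z2: Z = R = 70.7 Ω
  Z3: Z = R = 1800 Ω
Step 3 — With the output port shorted to ground, the output series arm Z2 runs from the junction to ground; the shunt arm Z3 also runs from the junction to ground. They appear in parallel: Z3 || Z2 = 68.03 Ω.
Step 4 — Series with input arm Z1: Z_in = Z1 + (Z3 || Z2) = 586 Ω = 586∠0.0° Ω.
Step 5 — Power factor: PF = cos(φ) = Re(Z)/|Z| = 586/586 = 1.
Step 6 — Type: Im(Z) = 0 ⇒ unity (phase φ = 0.0°).

PF = 1 (unity, φ = 0.0°)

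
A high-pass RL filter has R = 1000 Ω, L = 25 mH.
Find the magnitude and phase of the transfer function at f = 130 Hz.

Step 1 — Angular frequency: ω = 2π·130 = 816.8 rad/s.
Step 2 — Transfer function: H(jω) = jωL/(R + jωL).
Step 3 — Numerator jωL = j·20.42; denominator R + jωL = 1000 + j20.42.
Step 4 — H = 0.0004168 + j0.02041.
Step 5 — Magnitude: |H| = 0.02042 (-33.8 dB); phase: φ = 88.8°.

|H| = 0.02042 (-33.8 dB), φ = 88.8°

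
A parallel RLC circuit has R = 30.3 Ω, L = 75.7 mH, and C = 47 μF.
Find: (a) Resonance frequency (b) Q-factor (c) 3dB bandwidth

Step 1 — Resonance: ω₀ = 1/√(LC) = 1/√(0.0757·4.7e-05) = 530.2 rad/s.
Step 2 — f₀ = ω₀/(2π) = 84.38 Hz.
Step 3 — Parallel Q: Q = R/(ω₀L) = 30.3/(530.2·0.0757) = 0.755.
Step 4 — Bandwidth: Δω = ω₀/Q = 702.2 rad/s; BW = Δω/(2π) = 111.8 Hz.

(a) f₀ = 84.38 Hz  (b) Q = 0.755  (c) BW = 111.8 Hz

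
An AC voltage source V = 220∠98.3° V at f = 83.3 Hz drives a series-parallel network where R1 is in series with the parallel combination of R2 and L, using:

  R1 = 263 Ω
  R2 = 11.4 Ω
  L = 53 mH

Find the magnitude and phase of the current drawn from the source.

Step 1 — Angular frequency: ω = 2π·f = 2π·83.3 = 523.4 rad/s.
Step 2 — Component impedances:
  R1: Z = R = 263 Ω
  R2: Z = R = 11.4 Ω
  L: Z = jωL = j·523.4·0.053 = 0 + j27.74 Ω
Step 3 — Parallel branch: R2 || L = 1/(1/R2 + 1/L) = 9.753 + j4.008 Ω.
Step 4 — Series with R1: Z_total = R1 + (R2 || L) = 272.8 + j4.008 Ω = 272.8∠0.8° Ω.
Step 5 — Source phasor: V = 220∠98.3° V = -31.76 + j217.7 V.
Step 6 — Ohm's law: I = V / Z_total = (-31.76 + j217.7) / (272.8 + j4.008) = -0.1047 + j0.7997 A.
Step 7 — Convert to polar: |I| = 0.8065 A, ∠I = 97.5°.

I = 0.8065∠97.5° A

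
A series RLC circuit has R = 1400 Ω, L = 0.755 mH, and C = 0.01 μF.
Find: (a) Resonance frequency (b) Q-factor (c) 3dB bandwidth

Step 1 — Resonance condition Im(Z)=0 gives ω₀ = 1/√(LC).
Step 2 — ω₀ = 1/√(0.000755·1e-08) = 3.639e+05 rad/s.
Step 3 — f₀ = ω₀/(2π) = 5.792e+04 Hz.
Step 4 — Series Q: Q = ω₀L/R = 3.639e+05·0.000755/1400 = 0.1963.
Step 5 — 3dB bandwidth: Δω = ω₀/Q = 1.854e+06 rad/s; BW = Δω/(2π) = 2.951e+05 Hz.

(a) f₀ = 5.792e+04 Hz  (b) Q = 0.1963  (c) BW = 2.951e+05 Hz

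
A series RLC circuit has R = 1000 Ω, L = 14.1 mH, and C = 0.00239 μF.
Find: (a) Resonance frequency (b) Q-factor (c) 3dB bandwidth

Step 1 — Resonance: ω₀ = 1/√(LC) = 1/√(0.0141·2.39e-09) = 1.723e+05 rad/s.
Step 2 — f₀ = ω₀/(2π) = 2.742e+04 Hz.
Step 3 — Series Q: Q = ω₀L/R = 1.723e+05·0.0141/1000 = 2.429.
Step 4 — Bandwidth: Δω = ω₀/Q = 7.092e+04 rad/s; BW = Δω/(2π) = 1.129e+04 Hz.

(a) f₀ = 2.742e+04 Hz  (b) Q = 2.429  (c) BW = 1.129e+04 Hz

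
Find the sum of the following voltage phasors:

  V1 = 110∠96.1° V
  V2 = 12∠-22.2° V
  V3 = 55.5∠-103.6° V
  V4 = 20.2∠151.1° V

Step 1 — Convert each phasor to rectangular form:
  V1 = 110·(cos(96.1°) + j·sin(96.1°)) = -11.69 + j109.4 V
  V2 = 12·(cos(-22.2°) + j·sin(-22.2°)) = 11.11 - j4.534 V
  V3 = 55.5·(cos(-103.6°) + j·sin(-103.6°)) = -13.05 - j53.94 V
  V4 = 20.2·(cos(151.1°) + j·sin(151.1°)) = -17.68 + j9.762 V
Step 2 — Sum components: V_total = -31.31 + j60.66 V.
Step 3 — Convert to polar: |V_total| = 68.27 V, ∠V_total = 117.3°.

V_total = 68.27∠117.3° V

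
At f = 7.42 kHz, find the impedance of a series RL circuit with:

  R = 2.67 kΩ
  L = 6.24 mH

Step 1 — Angular frequency: ω = 2π·f = 2π·7420 = 4.662e+04 rad/s.
Step 2 — Component impedances:
  R: Z = R = 2670 Ω
  L: Z = jωL = j·4.662e+04·0.00624 = 0 + j290.9 Ω
Step 3 — Series combination: Z_total = R + L = 2670 + j290.9 Ω = 2686∠6.2° Ω.

Z = 2670 + j290.9 Ω = 2686∠6.2° Ω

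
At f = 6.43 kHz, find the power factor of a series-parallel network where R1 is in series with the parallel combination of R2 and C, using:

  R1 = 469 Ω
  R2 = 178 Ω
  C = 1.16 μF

Step 1 — Angular frequency: ω = 2π·f = 2π·6430 = 4.04e+04 rad/s.
Step 2 — Component impedances:
  R1: Z = R = 469 Ω
  R2: Z = R = 178 Ω
  C: Z = 1/(jωC) = -j/(ω·C) = 0 - j21.34 Ω
Step 3 — Parallel branch: R2 || C = 1/(1/R2 + 1/C) = 2.522 - j21.04 Ω.
Step 4 — Series with R1: Z_total = R1 + (R2 || C) = 471.5 - j21.04 Ω = 472∠-2.6° Ω.
Step 5 — Power factor: PF = cos(φ) = Re(Z)/|Z| = 471.52/471.99 = 0.999.
Step 6 — Type: Im(Z) = -21.04 ⇒ leading (phase φ = -2.6°).

PF = 0.999 (leading, φ = -2.6°)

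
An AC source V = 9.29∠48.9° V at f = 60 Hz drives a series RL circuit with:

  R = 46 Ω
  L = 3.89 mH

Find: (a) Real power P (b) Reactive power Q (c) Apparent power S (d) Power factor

Step 1 — Angular frequency: ω = 2π·f = 2π·60 = 377 rad/s.
Step 2 — Component impedances:
  R: Z = R = 46 Ω
  L: Z = jωL = j·377·0.00389 = 0 + j1.466 Ω
Step 3 — Series combination: Z_total = R + L = 46 + j1.466 Ω = 46.02∠1.8° Ω.
Step 4 — Source phasor: V = 9.29∠48.9° V = 6.107 + j7.001 V.
Step 5 — Current: I = V / Z = 0.1375 + j0.1478 A = 0.2019∠47.1° A.
Step 6 — Complex power: S = V·I* = 1.874 + j0.05975 VA.
Step 7 — Real power: P = Re(S) = 1.874 W.
Step 8 — Reactive power: Q = Im(S) = 0.05975 VAR.
Step 9 — Apparent power: |S| = 1.875 VA.
Step 10 — Power factor: PF = P/|S| = 0.9995 (lagging).

(a) P = 1.874 W  (b) Q = 0.05975 VAR  (c) S = 1.875 VA  (d) PF = 0.9995 (lagging)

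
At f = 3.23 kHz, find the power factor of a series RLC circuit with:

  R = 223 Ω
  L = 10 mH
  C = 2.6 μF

Step 1 — Angular frequency: ω = 2π·f = 2π·3230 = 2.029e+04 rad/s.
Step 2 — Component impedances:
  R: Z = R = 223 Ω
  L: Z = jωL = j·2.029e+04·0.01 = 0 + j202.9 Ω
  C: Z = 1/(jωC) = -j/(ω·C) = 0 - j18.95 Ω
Step 3 — Series combination: Z_total = R + L + C = 223 + j184 Ω = 289.1∠39.5° Ω.
Step 4 — Power factor: PF = cos(φ) = Re(Z)/|Z| = 223/289.11 = 0.7713.
Step 5 — Type: Im(Z) = 184 ⇒ lagging (phase φ = 39.5°).

PF = 0.7713 (lagging, φ = 39.5°)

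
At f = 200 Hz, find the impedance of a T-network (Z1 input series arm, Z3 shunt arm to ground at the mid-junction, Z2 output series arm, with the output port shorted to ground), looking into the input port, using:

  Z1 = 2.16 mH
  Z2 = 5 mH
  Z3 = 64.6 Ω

Step 1 — Angular frequency: ω = 2π·f = 2π·200 = 1257 rad/s.
Step 2 — Component impedances:
  Z1: Z = jωL = j·1257·0.00216 = 0 + j2.714 Ω
  Z2: Z = jωL = j·1257·0.005 = 0 + j6.283 Ω
  Z3: Z = R = 64.6 Ω
Step 3 — With the output port shorted to ground, the output series arm Z2 runs from the junction to ground; the shunt arm Z3 also runs from the junction to ground. They appear in parallel: Z3 || Z2 = 0.6054 + j6.224 Ω.
Step 4 — Series with input arm Z1: Z_in = Z1 + (Z3 || Z2) = 0.6054 + j8.939 Ω = 8.959∠86.1° Ω.

Z = 0.6054 + j8.939 Ω = 8.959∠86.1° Ω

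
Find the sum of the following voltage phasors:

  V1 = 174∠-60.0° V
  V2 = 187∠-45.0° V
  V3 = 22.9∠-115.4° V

Step 1 — Convert each phasor to rectangular form:
  V1 = 174·(cos(-60.0°) + j·sin(-60.0°)) = 87 - j150.7 V
  V2 = 187·(cos(-45.0°) + j·sin(-45.0°)) = 132.2 - j132.2 V
  V3 = 22.9·(cos(-115.4°) + j·sin(-115.4°)) = -9.823 - j20.69 V
Step 2 — Sum components: V_total = 209.4 - j303.6 V.
Step 3 — Convert to polar: |V_total| = 368.8 V, ∠V_total = -55.4°.

V_total = 368.8∠-55.4° V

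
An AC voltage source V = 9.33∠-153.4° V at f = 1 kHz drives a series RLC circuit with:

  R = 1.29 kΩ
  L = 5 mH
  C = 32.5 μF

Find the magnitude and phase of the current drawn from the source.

Step 1 — Angular frequency: ω = 2π·f = 2π·1000 = 6283 rad/s.
Step 2 — Component impedances:
  R: Z = R = 1290 Ω
  L: Z = jωL = j·6283·0.005 = 0 + j31.42 Ω
  C: Z = 1/(jωC) = -j/(ω·C) = 0 - j4.897 Ω
Step 3 — Series combination: Z_total = R + L + C = 1290 + j26.52 Ω = 1290∠1.2° Ω.
Step 4 — Source phasor: V = 9.33∠-153.4° V = -8.342 - j4.178 V.
Step 5 — Ohm's law: I = V / Z_total = (-8.342 - j4.178) / (1290 + j26.52) = -0.006531 - j0.003104 A.
Step 6 — Convert to polar: |I| = 0.007231 A, ∠I = -154.6°.

I = 0.007231∠-154.6° A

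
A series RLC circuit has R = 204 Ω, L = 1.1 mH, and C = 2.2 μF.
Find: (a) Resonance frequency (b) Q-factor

Step 1 — Resonance condition Im(Z)=0 gives ω₀ = 1/√(LC).
Step 2 — ω₀ = 1/√(0.0011·2.2e-06) = 2.033e+04 rad/s.
Step 3 — f₀ = ω₀/(2π) = 3235 Hz.
Step 4 — Series Q: Q = ω₀L/R = 2.033e+04·0.0011/204 = 0.1096.

(a) f₀ = 3235 Hz  (b) Q = 0.1096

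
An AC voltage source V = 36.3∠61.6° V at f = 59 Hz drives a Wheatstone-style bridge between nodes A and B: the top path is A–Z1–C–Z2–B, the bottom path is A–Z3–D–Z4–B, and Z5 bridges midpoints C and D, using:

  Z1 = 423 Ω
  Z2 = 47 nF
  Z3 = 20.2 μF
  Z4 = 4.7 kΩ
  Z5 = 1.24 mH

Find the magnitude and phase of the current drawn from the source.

Step 1 — Angular frequency: ω = 2π·f = 2π·59 = 370.7 rad/s.
Step 2 — Component impedances:
  Z1: Z = R = 423 Ω
  Z2: Z = 1/(jωC) = -j/(ω·C) = 0 - j5.739e+04 Ω
  Z3: Z = 1/(jωC) = -j/(ω·C) = 0 - j133.5 Ω
  Z4: Z = R = 4700 Ω
  Z5: Z = jωL = j·370.7·0.00124 = 0 + j0.4597 Ω
Step 3 — Bridge requires nodal analysis (the Z5 bridge couples midpoints C and D, so the two paths cannot be reduced to a simple series/parallel combination). Setting node B to ground and injecting 1 A at node A, the 3-node admittance system at A, C, D solves to V_A = Z_AB = 4707 - j503.8 Ω = 4734∠-6.1° Ω.
Step 4 — Source phasor: V = 36.3∠61.6° V = 17.27 + j31.93 V.
Step 5 — Ohm's law: I = V / Z_total = (17.27 + j31.93) / (4707 - j503.8) = 0.002909 + j0.007095 A.
Step 6 — Convert to polar: |I| = 0.007668 A, ∠I = 67.7°.

I = 0.007668∠67.7° A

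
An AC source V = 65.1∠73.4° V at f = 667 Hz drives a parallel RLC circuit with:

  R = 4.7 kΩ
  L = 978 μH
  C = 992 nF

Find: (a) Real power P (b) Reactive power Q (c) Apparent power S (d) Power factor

Step 1 — Angular frequency: ω = 2π·f = 2π·667 = 4191 rad/s.
Step 2 — Component impedances:
  R: Z = R = 4700 Ω
  L: Z = jωL = j·4191·0.000978 = 0 + j4.099 Ω
  C: Z = 1/(jωC) = -j/(ω·C) = 0 - j240.5 Ω
Step 3 — Parallel combination: 1/Z_total = 1/R + 1/L + 1/C; Z_total = 0.003699 + j4.17 Ω = 4.17∠89.9° Ω.
Step 4 — Source phasor: V = 65.1∠73.4° V = 18.6 + j62.39 V.
Step 5 — Current: I = V / Z = 14.97 - j4.447 A = 15.61∠-16.5° A.
Step 6 — Complex power: S = V·I* = 0.9017 + j1016 VA.
Step 7 — Real power: P = Re(S) = 0.9017 W.
Step 8 — Reactive power: Q = Im(S) = 1016 VAR.
Step 9 — Apparent power: |S| = 1016 VA.
Step 10 — Power factor: PF = P/|S| = 0.0008872 (lagging).

(a) P = 0.9017 W  (b) Q = 1016 VAR  (c) S = 1016 VA  (d) PF = 0.0008872 (lagging)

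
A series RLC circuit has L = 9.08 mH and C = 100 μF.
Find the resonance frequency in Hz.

Step 1 — Resonance condition Im(Z)=0 gives ω₀ = 1/√(LC).
Step 2 — ω₀ = 1/√(0.00908·0.0001) = 1049 rad/s.
Step 3 — f₀ = ω₀/(2π) = 167 Hz.

f₀ = 167 Hz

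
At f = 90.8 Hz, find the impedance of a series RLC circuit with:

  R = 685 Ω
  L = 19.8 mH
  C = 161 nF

Step 1 — Angular frequency: ω = 2π·f = 2π·90.8 = 570.5 rad/s.
Step 2 — Component impedances:
  R: Z = R = 685 Ω
  L: Z = jωL = j·570.5·0.0198 = 0 + j11.3 Ω
  C: Z = 1/(jωC) = -j/(ω·C) = 0 - j1.089e+04 Ω
Step 3 — Series combination: Z_total = R + L + C = 685 - j1.088e+04 Ω = 1.09e+04∠-86.4° Ω.

Z = 685 - j1.088e+04 Ω = 1.09e+04∠-86.4° Ω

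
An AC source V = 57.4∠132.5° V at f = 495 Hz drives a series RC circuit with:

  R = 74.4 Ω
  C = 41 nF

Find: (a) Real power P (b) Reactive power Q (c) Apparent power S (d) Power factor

Step 1 — Angular frequency: ω = 2π·f = 2π·495 = 3110 rad/s.
Step 2 — Component impedances:
  R: Z = R = 74.4 Ω
  C: Z = 1/(jωC) = -j/(ω·C) = 0 - j7842 Ω
Step 3 — Series combination: Z_total = R + C = 74.4 - j7842 Ω = 7842∠-89.5° Ω.
Step 4 — Source phasor: V = 57.4∠132.5° V = -38.78 + j42.32 V.
Step 5 — Current: I = V / Z = -0.005443 - j0.004893 A = 0.007319∠-138.0° A.
Step 6 — Complex power: S = V·I* = 0.003986 - j0.4201 VA.
Step 7 — Real power: P = Re(S) = 0.003986 W.
Step 8 — Reactive power: Q = Im(S) = -0.4201 VAR.
Step 9 — Apparent power: |S| = 0.4201 VA.
Step 10 — Power factor: PF = P/|S| = 0.009487 (leading).

(a) P = 0.003986 W  (b) Q = -0.4201 VAR  (c) S = 0.4201 VA  (d) PF = 0.009487 (leading)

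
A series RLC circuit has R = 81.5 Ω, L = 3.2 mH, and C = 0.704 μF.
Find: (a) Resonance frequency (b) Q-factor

Step 1 — Resonance condition Im(Z)=0 gives ω₀ = 1/√(LC).
Step 2 — ω₀ = 1/√(0.0032·7.04e-07) = 2.107e+04 rad/s.
Step 3 — f₀ = ω₀/(2π) = 3353 Hz.
Step 4 — Series Q: Q = ω₀L/R = 2.107e+04·0.0032/81.5 = 0.8272.

(a) f₀ = 3353 Hz  (b) Q = 0.8272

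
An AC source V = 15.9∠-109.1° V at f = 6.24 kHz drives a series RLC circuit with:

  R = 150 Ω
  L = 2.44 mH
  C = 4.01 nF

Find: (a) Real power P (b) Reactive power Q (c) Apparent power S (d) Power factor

Step 1 — Angular frequency: ω = 2π·f = 2π·6240 = 3.921e+04 rad/s.
Step 2 — Component impedances:
  R: Z = R = 150 Ω
  L: Z = jωL = j·3.921e+04·0.00244 = 0 + j95.67 Ω
  C: Z = 1/(jωC) = -j/(ω·C) = 0 - j6360 Ω
Step 3 — Series combination: Z_total = R + L + C = 150 - j6265 Ω = 6267∠-88.6° Ω.
Step 4 — Source phasor: V = 15.9∠-109.1° V = -5.203 - j15.02 V.
Step 5 — Current: I = V / Z = 0.002377 - j0.0008874 A = 0.002537∠-20.5° A.
Step 6 — Complex power: S = V·I* = 0.0009656 - j0.04033 VA.
Step 7 — Real power: P = Re(S) = 0.0009656 W.
Step 8 — Reactive power: Q = Im(S) = -0.04033 VAR.
Step 9 — Apparent power: |S| = 0.04034 VA.
Step 10 — Power factor: PF = P/|S| = 0.02394 (leading).

(a) P = 0.0009656 W  (b) Q = -0.04033 VAR  (c) S = 0.04034 VA  (d) PF = 0.02394 (leading)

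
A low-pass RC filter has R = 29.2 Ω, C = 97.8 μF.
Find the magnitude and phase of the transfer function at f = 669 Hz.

Step 1 — Angular frequency: ω = 2π·669 = 4203 rad/s.
Step 2 — Transfer function: H(jω) = 1/(1 + jωRC).
Step 3 — Denominator: 1 + jωRC = 1 + j·4203·29.2·9.78e-05 = 1 + j12.
Step 4 — H = 0.006892 - j0.08273.
Step 5 — Magnitude: |H| = 0.08302 (-21.6 dB); phase: φ = -85.2°.

|H| = 0.08302 (-21.6 dB), φ = -85.2°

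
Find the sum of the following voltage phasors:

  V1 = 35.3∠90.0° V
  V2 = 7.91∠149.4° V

Step 1 — Convert each phasor to rectangular form:
  V1 = 35.3·(cos(90.0°) + j·sin(90.0°)) = 0 + j35.3 V
  V2 = 7.91·(cos(149.4°) + j·sin(149.4°)) = -6.808 + j4.027 V
Step 2 — Sum components: V_total = -6.808 + j39.33 V.
Step 3 — Convert to polar: |V_total| = 39.91 V, ∠V_total = 99.8°.

V_total = 39.91∠99.8° V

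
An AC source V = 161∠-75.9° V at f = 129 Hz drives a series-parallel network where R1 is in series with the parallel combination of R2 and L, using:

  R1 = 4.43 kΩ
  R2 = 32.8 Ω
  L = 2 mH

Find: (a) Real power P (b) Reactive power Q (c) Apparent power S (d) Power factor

Step 1 — Angular frequency: ω = 2π·f = 2π·129 = 810.5 rad/s.
Step 2 — Component impedances:
  R1: Z = R = 4430 Ω
  R2: Z = R = 32.8 Ω
  L: Z = jωL = j·810.5·0.002 = 0 + j1.621 Ω
Step 3 — Parallel branch: R2 || L = 1/(1/R2 + 1/L) = 0.07992 + j1.617 Ω.
Step 4 — Series with R1: Z_total = R1 + (R2 || L) = 4430 + j1.617 Ω = 4430∠0.0° Ω.
Step 5 — Source phasor: V = 161∠-75.9° V = 39.22 - j156.1 V.
Step 6 — Current: I = V / Z = 0.008841 - j0.03525 A = 0.03634∠-75.9° A.
Step 7 — Complex power: S = V·I* = 5.851 + j0.002136 VA.
Step 8 — Real power: P = Re(S) = 5.851 W.
Step 9 — Reactive power: Q = Im(S) = 0.002136 VAR.
Step 10 — Apparent power: |S| = 5.851 VA.
Step 11 — Power factor: PF = P/|S| = 1 (lagging).

(a) P = 5.851 W  (b) Q = 0.002136 VAR  (c) S = 5.851 VA  (d) PF = 1 (lagging)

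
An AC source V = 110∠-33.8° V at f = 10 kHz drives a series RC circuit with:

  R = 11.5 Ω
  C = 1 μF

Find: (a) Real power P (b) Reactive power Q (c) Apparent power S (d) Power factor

Step 1 — Angular frequency: ω = 2π·f = 2π·1e+04 = 6.283e+04 rad/s.
Step 2 — Component impedances:
  R: Z = R = 11.5 Ω
  C: Z = 1/(jωC) = -j/(ω·C) = 0 - j15.92 Ω
Step 3 — Series combination: Z_total = R + C = 11.5 - j15.92 Ω = 19.64∠-54.1° Ω.
Step 4 — Source phasor: V = 110∠-33.8° V = 91.41 - j61.19 V.
Step 5 — Current: I = V / Z = 5.252 + j1.948 A = 5.602∠20.3° A.
Step 6 — Complex power: S = V·I* = 360.9 - j499.5 VA.
Step 7 — Real power: P = Re(S) = 360.9 W.
Step 8 — Reactive power: Q = Im(S) = -499.5 VAR.
Step 9 — Apparent power: |S| = 616.2 VA.
Step 10 — Power factor: PF = P/|S| = 0.5857 (leading).

(a) P = 360.9 W  (b) Q = -499.5 VAR  (c) S = 616.2 VA  (d) PF = 0.5857 (leading)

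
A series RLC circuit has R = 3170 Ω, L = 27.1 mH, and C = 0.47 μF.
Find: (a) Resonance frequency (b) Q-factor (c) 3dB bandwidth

Step 1 — Resonance: ω₀ = 1/√(LC) = 1/√(0.0271·4.7e-07) = 8861 rad/s.
Step 2 — f₀ = ω₀/(2π) = 1410 Hz.
Step 3 — Series Q: Q = ω₀L/R = 8861·0.0271/3170 = 0.07575.
Step 4 — Bandwidth: Δω = ω₀/Q = 1.17e+05 rad/s; BW = Δω/(2π) = 1.862e+04 Hz.

(a) f₀ = 1410 Hz  (b) Q = 0.07575  (c) BW = 1.862e+04 Hz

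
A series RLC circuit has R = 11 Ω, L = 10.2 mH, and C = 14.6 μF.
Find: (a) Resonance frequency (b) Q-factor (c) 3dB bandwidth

Step 1 — Resonance: ω₀ = 1/√(LC) = 1/√(0.0102·1.46e-05) = 2591 rad/s.
Step 2 — f₀ = ω₀/(2π) = 412.4 Hz.
Step 3 — Series Q: Q = ω₀L/R = 2591·0.0102/11 = 2.403.
Step 4 — Bandwidth: Δω = ω₀/Q = 1078 rad/s; BW = Δω/(2π) = 171.6 Hz.

(a) f₀ = 412.4 Hz  (b) Q = 2.403  (c) BW = 171.6 Hz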